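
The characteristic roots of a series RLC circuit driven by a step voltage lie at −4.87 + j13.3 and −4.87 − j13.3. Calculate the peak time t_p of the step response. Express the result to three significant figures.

t_p ≈ 0.236 s

t_p = π/ω_d with ω_d = 13.3 (the imaginary part), so t_p = 0.236 s.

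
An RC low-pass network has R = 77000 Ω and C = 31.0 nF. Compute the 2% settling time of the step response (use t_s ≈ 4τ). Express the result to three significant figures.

t_s ≈ 0.00955 s

τ = RC = 77000 × 31.0 nF = 0.00239 s.
t_s ≈ 4τ = 0.00955 s.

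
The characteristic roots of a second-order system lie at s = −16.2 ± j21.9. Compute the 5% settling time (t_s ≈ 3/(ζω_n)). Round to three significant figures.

t_s ≈ 0.185 s

For poles at −σ ± jω_d, ζω_n = σ = 16.2, so t_s ≈ 3/σ = 0.185 s.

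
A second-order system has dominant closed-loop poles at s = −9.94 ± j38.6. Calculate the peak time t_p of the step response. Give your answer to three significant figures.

t_p = π/ω_d with ω_d = 38.6 (the imaginary part), so t_p = 0.0814 s.

t_p ≈ 0.0814 s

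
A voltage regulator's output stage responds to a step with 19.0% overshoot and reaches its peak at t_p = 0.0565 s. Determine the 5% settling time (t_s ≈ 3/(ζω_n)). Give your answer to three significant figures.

ζ from %OS: ζ = |ln 0.190|/√(π²+ln²0.190) = 0.467.
t_p = π/ω_d ⇒ ω_d = 55.6 rad/s; then ω_n = ω_d/√(1−ζ²) = 62.9 rad/s.
t_s ≈ 3/(ζω_n) = 3/(0.467·62.9) = 0.102 s.

t_s ≈ 0.102 s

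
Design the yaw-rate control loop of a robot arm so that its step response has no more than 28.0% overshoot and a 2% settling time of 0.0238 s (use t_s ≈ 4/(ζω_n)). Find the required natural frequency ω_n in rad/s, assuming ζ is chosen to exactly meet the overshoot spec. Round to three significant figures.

ω_n ≈ 448 rad/s

Inverting the overshoot relation: ζ = |ln 0.280|/√(π² + ln²0.280) = 0.376.
Then ω_n = 4/(ζ t_s) = 4/(0.376 × 0.0238) = 448 rad/s.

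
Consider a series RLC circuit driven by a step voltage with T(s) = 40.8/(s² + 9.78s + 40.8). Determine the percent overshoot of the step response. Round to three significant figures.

ω_n = √40.8 = 6.39 rad/s; ζ = 9.78/(2·6.39) = 0.766.
Overshoot: exp(−π·0.766/√(1−0.766²)) = 0.0238, i.e. 2.38%.

%OS ≈ 2.38%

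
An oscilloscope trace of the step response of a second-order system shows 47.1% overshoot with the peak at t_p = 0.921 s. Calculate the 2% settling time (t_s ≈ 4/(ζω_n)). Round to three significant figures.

t_s ≈ 4.89 s

ζ from %OS: ζ = |ln 0.471|/√(π²+ln²0.471) = 0.233.
From t_p = π/ω_d, ω_d = π/0.921 = 3.41 rad/s, so ω_n = ω_d/√(1−ζ²) = 3.51 rad/s.
t_s ≈ 4/(ζω_n) = 4/(0.233·3.51) = 4.89 s.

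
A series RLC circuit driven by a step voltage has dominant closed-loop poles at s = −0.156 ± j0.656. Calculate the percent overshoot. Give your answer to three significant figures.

%OS ≈ 47.4%

|pole| = ω_n = √(0.156² + 0.656²) = 0.674 rad/s; ζ = cos θ = σ/ω_n = 0.231.
%OS = 100·exp(−πζ/√(1−ζ²)) = 47.4%.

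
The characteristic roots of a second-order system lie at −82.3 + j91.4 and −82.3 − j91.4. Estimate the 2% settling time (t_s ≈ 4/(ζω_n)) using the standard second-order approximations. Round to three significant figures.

t_s ≈ 0.0486 s

For poles at −σ ± jω_d, ζω_n = σ = 82.3, so t_s ≈ 4/σ = 0.0486 s.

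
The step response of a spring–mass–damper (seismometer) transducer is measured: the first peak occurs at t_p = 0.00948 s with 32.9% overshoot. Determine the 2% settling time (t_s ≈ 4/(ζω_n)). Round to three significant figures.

t_s ≈ 0.0341 s

ζ from %OS: ζ = |ln 0.329|/√(π²+ln²0.329) = 0.334.
From t_p = π/ω_d, ω_d = π/0.00948 = 331 rad/s, so ω_n = ω_d/√(1−ζ²) = 352 rad/s.
t_s ≈ 4/(ζω_n) = 4/(0.334·352) = 0.0341 s.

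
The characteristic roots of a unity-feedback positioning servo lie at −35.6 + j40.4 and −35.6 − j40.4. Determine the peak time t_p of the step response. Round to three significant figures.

t_p ≈ 0.0778 s

t_p = π/ω_d with ω_d = 40.4 (the imaginary part), so t_p = 0.0778 s.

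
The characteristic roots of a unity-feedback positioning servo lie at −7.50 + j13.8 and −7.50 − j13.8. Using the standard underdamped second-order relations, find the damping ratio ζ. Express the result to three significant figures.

ζ ≈ 0.478

With σ = 7.50, ω_d = 13.8: ω_n = √(σ²+ω_d²) = 15.7 rad/s, ζ = σ/ω_n = 0.478.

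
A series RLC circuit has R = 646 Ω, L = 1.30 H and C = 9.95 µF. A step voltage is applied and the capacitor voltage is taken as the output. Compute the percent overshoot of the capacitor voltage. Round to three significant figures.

%OS ≈ 0.192%

For a series RLC circuit (capacitor voltage as output), ω_n = 1/√(LC) = 1/√(1.30 H · 9.95 µF) = 278 rad/s.
ζ = (R/2)·√(C/L) = (646/2)·√(9.95 µF/1.30 H) = 0.894.
%OS = 100·exp(−πζ/√(1−ζ²)) = 0.192%.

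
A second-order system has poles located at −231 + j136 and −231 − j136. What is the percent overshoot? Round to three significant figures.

With σ = 231, ω_d = 136: ω_n = √(σ²+ω_d²) = 268 rad/s, ζ = σ/ω_n = 0.862.
Overshoot: exp(−π·0.862/√(1−0.862²)) = 0.00481, i.e. 0.481%.

%OS ≈ 0.481%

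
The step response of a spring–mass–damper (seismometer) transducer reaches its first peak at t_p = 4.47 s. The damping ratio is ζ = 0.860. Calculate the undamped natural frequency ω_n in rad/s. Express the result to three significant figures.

Peak time t_p = π/ω_d, so ω_d = π/t_p = π/4.47 = 0.703 rad/s.
ω_n = ω_d/√(1−ζ²) = 0.703/√0.260 = 1.38 rad/s.

ω_n ≈ 1.38 rad/s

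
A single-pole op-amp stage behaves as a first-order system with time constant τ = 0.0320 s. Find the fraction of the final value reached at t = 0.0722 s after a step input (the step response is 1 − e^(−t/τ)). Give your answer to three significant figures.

y(t)/y_∞ = 1 − e^(−t/τ) = 1 − e^(−0.0722/0.0320) = 1 − e^(−2.26) = 0.895.

y/y_∞ ≈ 0.895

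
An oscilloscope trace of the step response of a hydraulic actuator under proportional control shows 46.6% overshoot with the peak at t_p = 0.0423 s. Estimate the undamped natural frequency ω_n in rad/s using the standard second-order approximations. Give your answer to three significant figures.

ω_n ≈ 76.4 rad/s

The overshoot fixes ζ = −ln(OS)/√(π²+ln²(OS)) = 0.236.
t_p = π/ω_d ⇒ ω_d = 74.3 rad/s; then ω_n = ω_d/√(1−ζ²) = 76.4 rad/s.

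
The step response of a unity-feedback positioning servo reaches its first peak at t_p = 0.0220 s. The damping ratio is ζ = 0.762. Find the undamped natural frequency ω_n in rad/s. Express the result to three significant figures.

ω_n ≈ 221 rad/s

Peak time t_p = π/ω_d, so ω_d = π/t_p = π/0.0220 = 143 rad/s.
ω_n = ω_d/√(1−ζ²) = 143/√0.419 = 221 rad/s.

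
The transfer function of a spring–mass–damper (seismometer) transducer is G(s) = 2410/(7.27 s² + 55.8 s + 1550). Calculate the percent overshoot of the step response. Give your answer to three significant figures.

%OS ≈ 42.5%

Dividing through by 7.27: denominator becomes s² + 7.675 s + 213.2.
So ω_n = √213.2 = 14.6 rad/s and ζ = 7.675/(2·14.6) = 0.263.
%OS = 100 e^{−πζ/√(1−ζ²)} with ζ = 0.263 gives 42.5%.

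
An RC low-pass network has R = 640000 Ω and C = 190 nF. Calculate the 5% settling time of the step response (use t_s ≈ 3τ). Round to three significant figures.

τ = RC = 640000 × 190 nF = 0.122 s.
t_s ≈ 3τ = 0.365 s.

t_s ≈ 0.365 s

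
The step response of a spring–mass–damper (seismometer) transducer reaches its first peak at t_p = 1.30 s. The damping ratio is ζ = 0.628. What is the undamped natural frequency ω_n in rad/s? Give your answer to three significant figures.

Peak time t_p = π/ω_d, so ω_d = π/t_p = π/1.30 = 2.42 rad/s.
ω_n = ω_d/√(1−ζ²) = 2.42/√0.606 = 3.11 rad/s.

ω_n ≈ 3.11 rad/s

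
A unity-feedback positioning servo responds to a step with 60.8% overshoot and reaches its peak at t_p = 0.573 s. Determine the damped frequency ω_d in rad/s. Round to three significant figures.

ω_d ≈ 5.48 rad/s

t_p = π/ω_d, so ω_d = π/0.573 = 5.48 rad/s.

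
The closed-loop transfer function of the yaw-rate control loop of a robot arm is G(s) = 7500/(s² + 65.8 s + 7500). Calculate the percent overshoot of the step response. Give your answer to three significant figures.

%OS ≈ 27.5%

Matching coefficients with s² + 2ζω_n s + ω_n² gives ω_n² = 7500 ⇒ ω_n = 86.6 rad/s, and ζ = 65.8/(2ω_n) = 0.380.
Overshoot: exp(−π·0.380/√(1−0.380²)) = 0.275, i.e. 27.5%.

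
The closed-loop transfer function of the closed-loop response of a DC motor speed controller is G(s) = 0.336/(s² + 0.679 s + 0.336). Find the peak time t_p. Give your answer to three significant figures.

ω_n = √0.336 = 0.580 rad/s; ζ = 0.679/(2·0.580) = 0.586.
ω_d = 0.580·√(1 − 0.586²) = 0.470 rad/s. Then t_p = π/ω_d = 6.69 s.

t_p ≈ 6.69 s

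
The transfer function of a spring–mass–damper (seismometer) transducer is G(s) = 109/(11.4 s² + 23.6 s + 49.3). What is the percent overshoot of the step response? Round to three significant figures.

%OS ≈ 16.5%

Dividing through by 11.4: denominator becomes s² + 2.070 s + 4.325.
So ω_n = √4.325 = 2.08 rad/s and ζ = 2.070/(2·2.08) = 0.498.
%OS = 100·exp(−πζ/√(1−ζ²)) = 16.5%.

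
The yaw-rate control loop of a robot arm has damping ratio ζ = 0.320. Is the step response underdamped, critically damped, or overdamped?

underdamped

Since ζ = 0.320 < 1, the system is underdamped.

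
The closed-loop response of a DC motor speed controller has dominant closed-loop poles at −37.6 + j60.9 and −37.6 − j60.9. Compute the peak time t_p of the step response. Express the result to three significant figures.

t_p ≈ 0.0516 s

t_p = π/ω_d with ω_d = 60.9 (the imaginary part), so t_p = 0.0516 s.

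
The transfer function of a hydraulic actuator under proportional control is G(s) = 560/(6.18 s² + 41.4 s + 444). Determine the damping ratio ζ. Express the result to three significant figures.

ζ ≈ 0.395

Dividing through by 6.18: denominator becomes s² + 6.699 s + 71.84.
So ω_n = √71.84 = 8.48 rad/s and ζ = 6.699/(2·8.48) = 0.395.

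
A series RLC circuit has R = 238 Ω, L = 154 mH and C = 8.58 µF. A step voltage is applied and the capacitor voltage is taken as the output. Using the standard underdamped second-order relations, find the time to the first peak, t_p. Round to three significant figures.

t_p ≈ 0.00786 s

For a series RLC circuit (capacitor voltage as output), ω_n = 1/√(LC) = 1/√(154 mH · 8.58 µF) = 870 rad/s.
ζ = (R/2)·√(C/L) = (238/2)·√(8.58 µF/154 mH) = 0.888.
ω_d = ω_n√(1−ζ²) = 400 rad/s. t_p = π/ω_d = 0.00786 s.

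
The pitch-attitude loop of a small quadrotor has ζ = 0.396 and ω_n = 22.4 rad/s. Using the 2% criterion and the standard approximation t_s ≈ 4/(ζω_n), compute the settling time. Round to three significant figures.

t_s ≈ 0.451 s

t_s ≈ 4/(ζω_n) = 4/(0.396 × 22.4) = 0.451 s.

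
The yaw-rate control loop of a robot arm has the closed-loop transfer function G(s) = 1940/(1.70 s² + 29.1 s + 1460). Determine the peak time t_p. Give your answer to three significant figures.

t_p ≈ 0.112 s

Dividing through by 1.70: denominator becomes s² + 17.12 s + 858.8.
So ω_n = √858.8 = 29.3 rad/s and ζ = 17.12/(2·29.3) = 0.292.
The damped frequency ω_d = ω_n√(1−ζ²) = 28.0 rad/s. t_p = π/ω_d = 0.112 s.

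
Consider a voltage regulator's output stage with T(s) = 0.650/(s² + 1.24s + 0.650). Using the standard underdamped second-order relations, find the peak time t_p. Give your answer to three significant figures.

Matching coefficients with s² + 2ζω_n s + ω_n² gives ω_n² = 0.650 ⇒ ω_n = 0.806 rad/s, and ζ = 1.24/(2ω_n) = 0.769.
ω_d = ω_n√(1−ζ²) = 0.515 rad/s. Then t_p = π/ω_d = 6.10 s.

t_p ≈ 6.10 s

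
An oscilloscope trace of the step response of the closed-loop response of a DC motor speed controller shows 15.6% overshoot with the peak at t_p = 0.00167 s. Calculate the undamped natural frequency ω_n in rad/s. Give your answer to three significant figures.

ω_n ≈ 2190 rad/s

The overshoot fixes ζ = −ln(OS)/√(π²+ln²(OS)) = 0.509.
t_p = π/ω_d ⇒ ω_d = 1880 rad/s; then ω_n = ω_d/√(1−ζ²) = 2190 rad/s.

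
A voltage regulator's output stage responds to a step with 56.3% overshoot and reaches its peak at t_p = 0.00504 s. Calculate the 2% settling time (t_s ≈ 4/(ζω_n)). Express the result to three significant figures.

t_s ≈ 0.0351 s

The overshoot fixes ζ = −ln(OS)/√(π²+ln²(OS)) = 0.180.
t_p = π/ω_d ⇒ ω_d = 623 rad/s; then ω_n = ω_d/√(1−ζ²) = 634 rad/s.
t_s ≈ 4/(ζω_n) = 4/(0.180·634) = 0.0351 s.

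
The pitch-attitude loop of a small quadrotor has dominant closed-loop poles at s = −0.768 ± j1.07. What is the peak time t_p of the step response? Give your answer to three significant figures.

t_p ≈ 2.94 s

t_p = π/ω_d with ω_d = 1.07 (the imaginary part), so t_p = 2.94 s.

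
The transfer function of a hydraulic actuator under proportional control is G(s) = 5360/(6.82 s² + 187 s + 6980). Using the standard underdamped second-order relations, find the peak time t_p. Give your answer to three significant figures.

Dividing through by 6.82: denominator becomes s² + 27.42 s + 1023.
So ω_n = √1023 = 32.0 rad/s and ζ = 27.42/(2·32.0) = 0.429.
ω_d = ω_n√(1−ζ²) = 28.9 rad/s. t_p = π/ω_d = 0.109 s.

t_p ≈ 0.109 s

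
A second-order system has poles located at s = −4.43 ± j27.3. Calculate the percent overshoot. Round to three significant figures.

%OS ≈ 60.1%

|pole| = ω_n = √(4.43² + 27.3²) = 27.7 rad/s; ζ = cos θ = σ/ω_n = 0.160.
%OS = 100 e^{−πζ/√(1−ζ²)} with ζ = 0.160 gives 60.1%.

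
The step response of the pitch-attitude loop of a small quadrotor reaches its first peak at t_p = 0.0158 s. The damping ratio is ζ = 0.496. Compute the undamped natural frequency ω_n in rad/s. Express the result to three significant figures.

Peak time t_p = π/ω_d, so ω_d = π/t_p = π/0.0158 = 199 rad/s.
ω_n = ω_d/√(1−ζ²) = 199/√0.754 = 229 rad/s.

ω_n ≈ 229 rad/s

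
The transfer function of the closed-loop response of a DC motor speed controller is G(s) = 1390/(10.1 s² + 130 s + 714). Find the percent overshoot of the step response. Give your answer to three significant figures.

Dividing through by 10.1: denominator becomes s² + 12.87 s + 70.69.
So ω_n = √70.69 = 8.41 rad/s and ζ = 12.87/(2·8.41) = 0.765.
%OS = 100·exp(−πζ/√(1−ζ²)) = 2.38%.

%OS ≈ 2.38%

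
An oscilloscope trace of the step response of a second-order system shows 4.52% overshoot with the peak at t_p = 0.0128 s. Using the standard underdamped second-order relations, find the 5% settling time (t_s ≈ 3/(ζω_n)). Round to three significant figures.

From the overshoot, ζ = −ln(OS)/√(π²+ln²(OS)) = 0.702.
t_p = π/ω_d ⇒ ω_d = 245 rad/s; then ω_n = ω_d/√(1−ζ²) = 345 rad/s.
t_s ≈ 3/(ζω_n) = 3/(0.702·345) = 0.0124 s.

t_s ≈ 0.0124 s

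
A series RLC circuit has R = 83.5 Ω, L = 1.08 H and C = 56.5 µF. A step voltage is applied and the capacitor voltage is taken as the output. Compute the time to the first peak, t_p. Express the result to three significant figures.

t_p ≈ 0.0257 s

For a series RLC circuit (capacitor voltage as output), ω_n = 1/√(LC) = 1/√(1.08 H · 56.5 µF) = 128 rad/s.
ζ = (R/2)·√(C/L) = (83.5/2)·√(56.5 µF/1.08 H) = 0.302.
ω_d = 128·√(1 − 0.302²) = 122 rad/s. t_p = π/ω_d = 0.0257 s.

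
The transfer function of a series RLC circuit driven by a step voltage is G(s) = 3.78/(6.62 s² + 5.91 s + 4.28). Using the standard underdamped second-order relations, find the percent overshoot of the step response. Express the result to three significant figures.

Dividing through by 6.62: denominator becomes s² + 0.8927 s + 0.6465.
So ω_n = √0.6465 = 0.804 rad/s and ζ = 0.8927/(2·0.804) = 0.555.
%OS = 100 e^{−πζ/√(1−ζ²)} with ζ = 0.555 gives 12.3%.

%OS ≈ 12.3%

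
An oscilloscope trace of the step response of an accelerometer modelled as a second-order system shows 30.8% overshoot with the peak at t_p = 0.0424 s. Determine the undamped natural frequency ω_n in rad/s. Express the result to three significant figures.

From the overshoot, ζ = −ln(OS)/√(π²+ln²(OS)) = 0.351.
From t_p = π/ω_d, ω_d = π/0.0424 = 74.1 rad/s, so ω_n = ω_d/√(1−ζ²) = 79.1 rad/s.

ω_n ≈ 79.1 rad/s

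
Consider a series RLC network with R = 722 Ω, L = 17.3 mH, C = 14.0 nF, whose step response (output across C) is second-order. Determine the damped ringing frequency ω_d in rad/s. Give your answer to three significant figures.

ω_d ≈ 60800 rad/s

For a series RLC circuit (capacitor voltage as output), ω_n = 1/√(LC) = 1/√(17.3 mH · 14.0 nF) = 64300 rad/s.
ζ = (R/2)·√(C/L) = (722/2)·√(14.0 nF/17.3 mH) = 0.325.
ω_d = ω_n√(1−ζ²) = 60800 rad/s.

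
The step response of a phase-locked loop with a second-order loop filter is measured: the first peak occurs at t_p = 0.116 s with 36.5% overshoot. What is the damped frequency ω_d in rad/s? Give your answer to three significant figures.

t_p = π/ω_d, so ω_d = π/0.116 = 27.1 rad/s.

ω_d ≈ 27.1 rad/s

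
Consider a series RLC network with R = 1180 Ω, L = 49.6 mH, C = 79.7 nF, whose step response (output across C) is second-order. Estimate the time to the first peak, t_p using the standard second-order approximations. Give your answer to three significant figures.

For a series RLC circuit (capacitor voltage as output), ω_n = 1/√(LC) = 1/√(49.6 mH · 79.7 nF) = 15900 rad/s.
ζ = (R/2)·√(C/L) = (1180/2)·√(79.7 nF/49.6 mH) = 0.748.
ω_d = ω_n√(1−ζ²) = 10600 rad/s. t_p = π/ω_d = 0.000298 s.

t_p ≈ 0.000298 s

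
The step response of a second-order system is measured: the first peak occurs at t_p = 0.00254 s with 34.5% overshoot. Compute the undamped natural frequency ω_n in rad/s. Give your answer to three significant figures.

ζ from %OS: ζ = |ln 0.345|/√(π²+ln²0.345) = 0.321.
t_p = π/ω_d ⇒ ω_d = 1240 rad/s; then ω_n = ω_d/√(1−ζ²) = 1310 rad/s.

ω_n ≈ 1310 rad/s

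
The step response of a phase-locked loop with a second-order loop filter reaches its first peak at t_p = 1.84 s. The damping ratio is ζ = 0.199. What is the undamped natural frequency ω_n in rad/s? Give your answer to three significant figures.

Peak time t_p = π/ω_d, so ω_d = π/t_p = π/1.84 = 1.71 rad/s.
ω_n = ω_d/√(1−ζ²) = 1.71/√0.960 = 1.74 rad/s.

ω_n ≈ 1.74 rad/s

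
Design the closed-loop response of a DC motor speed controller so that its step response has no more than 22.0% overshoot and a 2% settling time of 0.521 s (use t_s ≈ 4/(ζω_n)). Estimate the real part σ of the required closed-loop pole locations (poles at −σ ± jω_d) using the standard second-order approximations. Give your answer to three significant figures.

σ ≈ 7.68

The settling-time spec alone fixes σ = ζω_n = 4/t_s = 4/0.521 = 7.68.
(Overshoot then fixes ζ = 0.434 and hence ω_d = σ·√(1−ζ²)/ζ = 15.9 rad/s.)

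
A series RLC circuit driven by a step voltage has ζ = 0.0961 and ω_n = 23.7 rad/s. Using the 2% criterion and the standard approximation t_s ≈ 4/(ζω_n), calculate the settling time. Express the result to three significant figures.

t_s ≈ 4/(ζω_n) = 4/(0.0961 × 23.7) = 1.76 s.

t_s ≈ 1.76 s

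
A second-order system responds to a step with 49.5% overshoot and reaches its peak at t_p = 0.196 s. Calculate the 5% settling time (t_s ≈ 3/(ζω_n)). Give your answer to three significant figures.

t_s ≈ 0.836 s

The overshoot fixes ζ = −ln(OS)/√(π²+ln²(OS)) = 0.218.
From t_p = π/ω_d, ω_d = π/0.196 = 16.0 rad/s, so ω_n = ω_d/√(1−ζ²) = 16.4 rad/s.
t_s ≈ 3/(ζω_n) = 3/(0.218·16.4) = 0.836 s.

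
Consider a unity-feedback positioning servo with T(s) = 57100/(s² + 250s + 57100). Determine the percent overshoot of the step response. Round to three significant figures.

%OS ≈ 14.5%

Matching coefficients with s² + 2ζω_n s + ω_n² gives ω_n² = 57100 ⇒ ω_n = 239 rad/s, and ζ = 250/(2ω_n) = 0.523.
%OS = 100·exp(−πζ/√(1−ζ²)) = 14.5%.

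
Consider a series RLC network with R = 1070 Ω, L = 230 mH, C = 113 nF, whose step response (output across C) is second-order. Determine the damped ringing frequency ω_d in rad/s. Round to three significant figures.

ω_d ≈ 5750 rad/s

For a series RLC circuit (capacitor voltage as output), ω_n = 1/√(LC) = 1/√(230 mH · 113 nF) = 6200 rad/s.
ζ = (R/2)·√(C/L) = (1070/2)·√(113 nF/230 mH) = 0.375.
ω_d = 6200·√(1 − 0.375²) = 5750 rad/s.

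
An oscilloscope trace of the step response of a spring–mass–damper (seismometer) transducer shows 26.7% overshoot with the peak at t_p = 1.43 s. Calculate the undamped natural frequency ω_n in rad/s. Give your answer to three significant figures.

ω_n ≈ 2.38 rad/s

The overshoot fixes ζ = −ln(OS)/√(π²+ln²(OS)) = 0.387.
From t_p = π/ω_d, ω_d = π/1.43 = 2.20 rad/s, so ω_n = ω_d/√(1−ζ²) = 2.38 rad/s.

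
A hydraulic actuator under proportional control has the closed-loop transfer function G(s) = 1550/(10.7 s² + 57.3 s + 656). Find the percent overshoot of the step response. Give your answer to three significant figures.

%OS ≈ 31.9%

Dividing through by 10.7: denominator becomes s² + 5.355 s + 61.31.
So ω_n = √61.31 = 7.83 rad/s and ζ = 5.355/(2·7.83) = 0.342.
%OS = 100·exp(−πζ/√(1−ζ²)) = 31.9%.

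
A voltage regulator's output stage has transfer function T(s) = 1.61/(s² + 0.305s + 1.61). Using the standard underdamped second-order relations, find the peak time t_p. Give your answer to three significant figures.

Matching coefficients with s² + 2ζω_n s + ω_n² gives ω_n² = 1.61 ⇒ ω_n = 1.27 rad/s, and ζ = 0.305/(2ω_n) = 0.120.
ω_d = 1.27·√(1 − 0.120²) = 1.26 rad/s. Then t_p = π/ω_d = 2.49 s.

t_p ≈ 2.49 s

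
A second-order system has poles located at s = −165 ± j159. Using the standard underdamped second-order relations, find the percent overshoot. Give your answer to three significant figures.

The poles are at −σ ± jω_d with σ = 165 and ω_d = 159, so ω_n = √(σ²+ω_d²) = 229 rad/s and ζ = σ/ω_n = 0.720.
%OS = 100·exp(−πζ/√(1−ζ²)) = 3.84%.

%OS ≈ 3.84%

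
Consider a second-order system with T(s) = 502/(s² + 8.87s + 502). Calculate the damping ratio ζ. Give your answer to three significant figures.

ζ ≈ 0.198

ω_n = √502 = 22.4 rad/s; ζ = 8.87/(2·22.4) = 0.198.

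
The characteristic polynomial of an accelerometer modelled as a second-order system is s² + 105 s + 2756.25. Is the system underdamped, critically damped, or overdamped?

critically damped

a² − 4b = 105² − 4·2756.25 = 0 (repeated real root); the system is critically damped.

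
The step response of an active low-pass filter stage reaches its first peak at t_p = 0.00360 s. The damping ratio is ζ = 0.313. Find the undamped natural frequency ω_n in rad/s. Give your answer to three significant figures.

ω_n ≈ 919 rad/s

Peak time t_p = π/ω_d, so ω_d = π/t_p = π/0.00360 = 873 rad/s.
ω_n = ω_d/√(1−ζ²) = 873/√0.902 = 919 rad/s.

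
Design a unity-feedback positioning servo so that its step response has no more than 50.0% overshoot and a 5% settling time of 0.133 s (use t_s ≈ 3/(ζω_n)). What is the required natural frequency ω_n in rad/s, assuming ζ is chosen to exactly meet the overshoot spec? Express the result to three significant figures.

Inverting the overshoot relation: ζ = |ln 0.500|/√(π² + ln²0.500) = 0.215.
From t_s ≈ 3/(ζω_n): ω_n = 3/(ζ·t_s) = 3/(0.215·0.133) = 105 rad/s.

ω_n ≈ 105 rad/s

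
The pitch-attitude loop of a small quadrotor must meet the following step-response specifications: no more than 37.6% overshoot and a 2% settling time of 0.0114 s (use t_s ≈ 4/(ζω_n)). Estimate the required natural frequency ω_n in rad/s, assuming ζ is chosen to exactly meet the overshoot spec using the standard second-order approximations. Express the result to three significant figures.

ω_n ≈ 1180 rad/s

ζ = −ln(OS)/√(π² + (ln OS)²). With OS = 0.376, ln OS = −0.9782 and ζ = 0.9782/3.290 = 0.297.
Then ω_n = 4/(ζ t_s) = 4/(0.297 × 0.0114) = 1180 rad/s.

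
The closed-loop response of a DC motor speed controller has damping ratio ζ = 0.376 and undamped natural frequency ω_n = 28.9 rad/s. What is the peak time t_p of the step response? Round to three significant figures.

t_p ≈ 0.117 s

The damped frequency is ω_d = ω_n√(1−ζ²) = 28.9·√(1−0.141) = 26.8 rad/s.
Peak time t_p = π/ω_d = π/26.8 = 0.117 s.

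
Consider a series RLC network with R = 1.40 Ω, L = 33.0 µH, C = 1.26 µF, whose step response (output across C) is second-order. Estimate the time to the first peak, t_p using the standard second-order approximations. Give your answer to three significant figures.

t_p ≈ 0.0000204 s

For a series RLC circuit (capacitor voltage as output), ω_n = 1/√(LC) = 1/√(33.0 µH · 1.26 µF) = 155000 rad/s.
ζ = (R/2)·√(C/L) = (1.40/2)·√(1.26 µF/33.0 µH) = 0.137.
ω_d = ω_n√(1−ζ²) = 154000 rad/s. t_p = π/ω_d = 0.0000204 s.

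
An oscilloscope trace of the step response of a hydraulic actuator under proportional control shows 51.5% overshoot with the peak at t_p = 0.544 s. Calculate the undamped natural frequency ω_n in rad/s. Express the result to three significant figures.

ω_n ≈ 5.90 rad/s

ζ from %OS: ζ = |ln 0.515|/√(π²+ln²0.515) = 0.207.
t_p = π/ω_d ⇒ ω_d = 5.77 rad/s; then ω_n = ω_d/√(1−ζ²) = 5.90 rad/s.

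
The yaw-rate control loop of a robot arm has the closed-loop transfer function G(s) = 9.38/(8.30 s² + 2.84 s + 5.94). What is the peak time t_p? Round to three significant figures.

t_p ≈ 3.79 s

Dividing through by 8.30: denominator becomes s² + 0.3422 s + 0.7157.
So ω_n = √0.7157 = 0.846 rad/s and ζ = 0.3422/(2·0.846) = 0.202.
ω_d = 0.846·√(1 − 0.202²) = 0.828 rad/s. t_p = π/ω_d = 3.79 s.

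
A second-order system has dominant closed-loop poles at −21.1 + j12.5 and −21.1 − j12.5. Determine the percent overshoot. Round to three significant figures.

%OS ≈ 0.498%

The poles are at −σ ± jω_d with σ = 21.1 and ω_d = 12.5, so ω_n = √(σ²+ω_d²) = 24.5 rad/s and ζ = σ/ω_n = 0.860.
%OS = 100·exp(−πζ/√(1−ζ²)) = 0.498%.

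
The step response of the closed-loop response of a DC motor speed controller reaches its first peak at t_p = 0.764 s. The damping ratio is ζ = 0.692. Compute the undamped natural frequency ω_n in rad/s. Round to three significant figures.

Peak time t_p = π/ω_d, so ω_d = π/t_p = π/0.764 = 4.11 rad/s.
ω_n = ω_d/√(1−ζ²) = 4.11/√0.521 = 5.70 rad/s.

ω_n ≈ 5.70 rad/s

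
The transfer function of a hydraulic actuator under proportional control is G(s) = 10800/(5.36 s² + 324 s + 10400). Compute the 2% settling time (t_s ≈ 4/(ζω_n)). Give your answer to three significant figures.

Dividing through by 5.36: denominator becomes s² + 60.45 s + 1940.
So ω_n = √1940 = 44.0 rad/s and ζ = 60.45/(2·44.0) = 0.686.
t_s ≈ 4/(ζω_n) = 0.132 s.

t_s ≈ 0.132 s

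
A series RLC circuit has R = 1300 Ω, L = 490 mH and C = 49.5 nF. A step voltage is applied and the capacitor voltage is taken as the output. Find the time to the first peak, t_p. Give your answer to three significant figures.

t_p ≈ 0.000500 s

For a series RLC circuit (capacitor voltage as output), ω_n = 1/√(LC) = 1/√(490 mH · 49.5 nF) = 6420 rad/s.
ζ = (R/2)·√(C/L) = (1300/2)·√(49.5 nF/490 mH) = 0.207.
The damped frequency ω_d = ω_n√(1−ζ²) = 6280 rad/s. t_p = π/ω_d = 0.000500 s.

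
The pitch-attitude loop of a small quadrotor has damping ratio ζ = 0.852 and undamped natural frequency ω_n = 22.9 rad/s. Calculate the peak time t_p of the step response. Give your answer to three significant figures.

t_p ≈ 0.262 s

The damped frequency is ω_d = ω_n√(1−ζ²) = 22.9·√(1−0.726) = 12.0 rad/s.
Peak time t_p = π/ω_d = π/12.0 = 0.262 s.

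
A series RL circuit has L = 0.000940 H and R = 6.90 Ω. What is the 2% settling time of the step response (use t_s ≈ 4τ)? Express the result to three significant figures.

t_s ≈ 0.000545 s

τ = L/R = 0.000940/6.90 = 0.000136 s.
t_s ≈ 4τ = 0.000545 s.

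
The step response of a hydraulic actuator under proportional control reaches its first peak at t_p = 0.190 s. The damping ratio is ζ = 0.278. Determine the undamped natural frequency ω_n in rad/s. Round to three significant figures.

Peak time t_p = π/ω_d, so ω_d = π/t_p = π/0.190 = 16.5 rad/s.
ω_n = ω_d/√(1−ζ²) = 16.5/√0.923 = 17.2 rad/s.

ω_n ≈ 17.2 rad/s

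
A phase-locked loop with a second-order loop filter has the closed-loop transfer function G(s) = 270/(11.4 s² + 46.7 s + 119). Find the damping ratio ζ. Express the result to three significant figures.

ζ ≈ 0.634

Dividing through by 11.4: denominator becomes s² + 4.096 s + 10.44.
So ω_n = √10.44 = 3.23 rad/s and ζ = 4.096/(2·3.23) = 0.634.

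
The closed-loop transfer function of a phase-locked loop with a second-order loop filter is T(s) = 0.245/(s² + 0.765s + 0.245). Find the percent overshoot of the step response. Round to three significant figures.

%OS ≈ 2.18%

Comparing the denominator to s² + 2ζω_n s + ω_n²: ω_n = √0.245 = 0.495 rad/s, and 2ζω_n = 0.765 so ζ = 0.765/(2·0.495) = 0.773.
Overshoot: exp(−π·0.773/√(1−0.773²)) = 0.0218, i.e. 2.18%.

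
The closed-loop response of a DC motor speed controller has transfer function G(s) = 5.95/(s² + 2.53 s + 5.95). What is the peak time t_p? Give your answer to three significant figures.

t_p ≈ 1.51 s

ω_n = √5.95 = 2.44 rad/s; ζ = 2.53/(2·2.44) = 0.519.
The damped frequency ω_d = ω_n√(1−ζ²) = 2.09 rad/s. Then t_p = π/ω_d = 1.51 s.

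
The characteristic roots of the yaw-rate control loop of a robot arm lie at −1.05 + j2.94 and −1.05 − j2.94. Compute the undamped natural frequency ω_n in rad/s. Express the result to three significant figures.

ω_n ≈ 3.12 rad/s

|pole| = ω_n = √(1.05² + 2.94²) = 3.12 rad/s; ζ = cos θ = σ/ω_n = 0.336.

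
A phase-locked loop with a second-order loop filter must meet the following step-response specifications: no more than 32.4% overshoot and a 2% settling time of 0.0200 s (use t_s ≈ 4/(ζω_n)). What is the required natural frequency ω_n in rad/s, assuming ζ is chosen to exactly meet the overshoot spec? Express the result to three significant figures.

ω_n ≈ 592 rad/s

From %OS = 100·exp(−πζ/√(1−ζ²)), invert to get ζ = −ln(OS)/√(π² + ln²(OS)) with OS = 0.324.
−ln 0.324 = 1.127, so ζ = 1.127/√(π² + 1.270) = 0.338.
Then ω_n = 4/(ζ t_s) = 4/(0.338 × 0.0200) = 592 rad/s.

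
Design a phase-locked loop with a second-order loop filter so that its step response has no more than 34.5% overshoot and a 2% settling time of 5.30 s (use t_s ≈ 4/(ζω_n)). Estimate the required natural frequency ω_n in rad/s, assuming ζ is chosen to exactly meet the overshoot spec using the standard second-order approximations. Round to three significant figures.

ω_n ≈ 2.35 rad/s

From %OS = 100·exp(−πζ/√(1−ζ²)), invert to get ζ = −ln(OS)/√(π² + ln²(OS)) with OS = 0.345.
−ln 0.345 = 1.064, so ζ = 1.064/√(π² + 1.133) = 0.321.
Then ω_n = 4/(ζ t_s) = 4/(0.321 × 5.30) = 2.35 rad/s.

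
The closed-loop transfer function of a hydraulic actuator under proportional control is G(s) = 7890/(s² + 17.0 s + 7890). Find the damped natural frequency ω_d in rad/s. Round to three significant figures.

ω_d ≈ 88.4 rad/s

Matching coefficients with s² + 2ζω_n s + ω_n² gives ω_n² = 7890 ⇒ ω_n = 88.8 rad/s, and ζ = 17.0/(2ω_n) = 0.0957.
ω_d = 88.8·√(1 − 0.0957²) = 88.4 rad/s.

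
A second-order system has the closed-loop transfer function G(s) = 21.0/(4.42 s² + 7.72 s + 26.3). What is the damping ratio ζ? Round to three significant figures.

Dividing through by 4.42: denominator becomes s² + 1.747 s + 5.950.
So ω_n = √5.950 = 2.44 rad/s and ζ = 1.747/(2·2.44) = 0.358.

ζ ≈ 0.358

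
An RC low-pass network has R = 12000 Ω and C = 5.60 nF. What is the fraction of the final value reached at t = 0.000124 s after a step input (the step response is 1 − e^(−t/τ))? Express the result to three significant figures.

y/y_∞ ≈ 0.842

τ = RC = 12000 × 5.60 nF = 0.0000672 s.
y(t)/y_∞ = 1 − e^(−t/τ) = 1 − e^(−0.000124/0.0000672) = 1 − e^(−1.85) = 0.842.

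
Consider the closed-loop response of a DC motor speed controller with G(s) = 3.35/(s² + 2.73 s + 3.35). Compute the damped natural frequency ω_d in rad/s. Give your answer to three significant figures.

Matching coefficients with s² + 2ζω_n s + ω_n² gives ω_n² = 3.35 ⇒ ω_n = 1.83 rad/s, and ζ = 2.73/(2ω_n) = 0.746.
ω_d = ω_n√(1−ζ²) = 1.22 rad/s.

ω_d ≈ 1.22 rad/s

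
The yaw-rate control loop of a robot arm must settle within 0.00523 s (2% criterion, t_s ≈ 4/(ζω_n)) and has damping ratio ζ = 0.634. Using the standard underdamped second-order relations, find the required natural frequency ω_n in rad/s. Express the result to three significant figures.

ω_n ≈ 1210 rad/s

Rearranging t_s ≈ 4/(ζω_n) gives ω_n = 4/(ζ·t_s) = 4/(0.634 × 0.00523) = 1210 rad/s.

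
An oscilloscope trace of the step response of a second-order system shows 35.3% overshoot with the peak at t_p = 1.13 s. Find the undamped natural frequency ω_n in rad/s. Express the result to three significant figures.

From the overshoot, ζ = −ln(OS)/√(π²+ln²(OS)) = 0.315.
t_p = π/ω_d ⇒ ω_d = 2.78 rad/s; then ω_n = ω_d/√(1−ζ²) = 2.93 rad/s.

ω_n ≈ 2.93 rad/s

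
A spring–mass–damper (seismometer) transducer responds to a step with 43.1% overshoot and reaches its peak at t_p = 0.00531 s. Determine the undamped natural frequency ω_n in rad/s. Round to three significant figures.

ω_n ≈ 613 rad/s

The overshoot fixes ζ = −ln(OS)/√(π²+ln²(OS)) = 0.259.
From t_p = π/ω_d, ω_d = π/0.00531 = 592 rad/s, so ω_n = ω_d/√(1−ζ²) = 613 rad/s.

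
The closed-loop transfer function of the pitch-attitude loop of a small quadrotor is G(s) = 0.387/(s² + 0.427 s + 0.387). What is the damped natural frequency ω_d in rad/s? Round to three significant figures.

ω_d ≈ 0.584 rad/s

ω_n = √0.387 = 0.622 rad/s; ζ = 0.427/(2·0.622) = 0.343.
ω_d = ω_n√(1−ζ²) = 0.584 rad/s.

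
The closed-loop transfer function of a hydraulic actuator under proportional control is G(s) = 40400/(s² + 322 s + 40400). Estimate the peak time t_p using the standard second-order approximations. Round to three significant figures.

t_p ≈ 0.0261 s

Comparing the denominator to s² + 2ζω_n s + ω_n²: ω_n = √40400 = 201 rad/s, and 2ζω_n = 322 so ζ = 322/(2·201) = 0.801.
ω_d = ω_n√(1−ζ²) = 120 rad/s. Then t_p = π/ω_d = 0.0261 s.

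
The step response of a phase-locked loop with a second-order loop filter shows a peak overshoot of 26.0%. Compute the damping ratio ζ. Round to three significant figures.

ζ ≈ 0.394

From %OS = 100·exp(−πζ/√(1−ζ²)), invert to get ζ = −ln(OS)/√(π² + ln²(OS)) with OS = 0.260.
−ln 0.260 = 1.347, so ζ = 1.347/√(π² + 1.815) = 0.394.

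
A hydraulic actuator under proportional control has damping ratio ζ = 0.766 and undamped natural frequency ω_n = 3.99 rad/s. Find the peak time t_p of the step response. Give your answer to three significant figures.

The damped frequency is ω_d = ω_n√(1−ζ²) = 3.99·√(1−0.587) = 2.56 rad/s.
Peak time t_p = π/ω_d = π/2.56 = 1.22 s.

t_p ≈ 1.22 s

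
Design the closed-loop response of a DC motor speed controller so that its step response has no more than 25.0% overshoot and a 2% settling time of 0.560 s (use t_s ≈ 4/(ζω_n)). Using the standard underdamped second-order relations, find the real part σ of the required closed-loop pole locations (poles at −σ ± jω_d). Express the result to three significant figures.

The settling-time spec alone fixes σ = ζω_n = 4/t_s = 4/0.560 = 7.14.
(Overshoot then fixes ζ = 0.404 and hence ω_d = σ·√(1−ζ²)/ζ = 16.2 rad/s.)

σ ≈ 7.14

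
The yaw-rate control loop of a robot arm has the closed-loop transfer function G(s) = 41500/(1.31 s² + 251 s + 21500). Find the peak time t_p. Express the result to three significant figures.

Dividing through by 1.31: denominator becomes s² + 191.6 s + 16410.
So ω_n = √16410 = 128 rad/s and ζ = 191.6/(2·128) = 0.748.
ω_d = 128·√(1 − 0.748²) = 85.1 rad/s. t_p = π/ω_d = 0.0369 s.

t_p ≈ 0.0369 s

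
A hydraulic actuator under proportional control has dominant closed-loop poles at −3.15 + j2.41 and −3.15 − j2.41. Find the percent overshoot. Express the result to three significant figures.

%OS ≈ 1.65%

With σ = 3.15, ω_d = 2.41: ω_n = √(σ²+ω_d²) = 3.97 rad/s, ζ = σ/ω_n = 0.794.
Overshoot: exp(−π·0.794/√(1−0.794²)) = 0.0165, i.e. 1.65%.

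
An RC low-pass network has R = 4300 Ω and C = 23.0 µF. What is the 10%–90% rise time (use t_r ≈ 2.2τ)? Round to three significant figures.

t_r ≈ 0.218 s

τ = RC = 4300 × 23.0 µF = 0.0989 s.
t_r ≈ 2.2τ = 0.218 s.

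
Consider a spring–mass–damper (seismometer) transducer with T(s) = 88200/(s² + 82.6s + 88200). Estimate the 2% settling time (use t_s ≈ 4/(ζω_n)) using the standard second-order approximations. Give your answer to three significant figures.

t_s ≈ 0.0969 s

Comparing the denominator to s² + 2ζω_n s + ω_n²: ω_n = √88200 = 297 rad/s, and 2ζω_n = 82.6 so ζ = 82.6/(2·297) = 0.139.
t_s ≈ 4/(ζω_n) = 4/(0.139·297) = 0.0969 s.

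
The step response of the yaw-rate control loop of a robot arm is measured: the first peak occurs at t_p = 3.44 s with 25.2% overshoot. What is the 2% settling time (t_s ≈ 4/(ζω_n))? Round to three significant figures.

ζ from %OS: ζ = |ln 0.252|/√(π²+ln²0.252) = 0.402.
t_p = π/ω_d ⇒ ω_d = 0.913 rad/s; then ω_n = ω_d/√(1−ζ²) = 0.997 rad/s.
t_s ≈ 4/(ζω_n) = 4/(0.402·0.997) = 9.98 s.

t_s ≈ 9.98 s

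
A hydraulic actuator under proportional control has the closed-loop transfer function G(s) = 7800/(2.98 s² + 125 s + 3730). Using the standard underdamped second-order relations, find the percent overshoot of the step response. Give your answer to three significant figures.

%OS ≈ 9.90%

Dividing through by 2.98: denominator becomes s² + 41.95 s + 1252.
So ω_n = √1252 = 35.4 rad/s and ζ = 41.95/(2·35.4) = 0.593.
%OS = 100 e^{−πζ/√(1−ζ²)} with ζ = 0.593 gives 9.90%.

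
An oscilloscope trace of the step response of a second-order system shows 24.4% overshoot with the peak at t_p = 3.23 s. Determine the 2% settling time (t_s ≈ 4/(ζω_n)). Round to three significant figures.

ζ from %OS: ζ = |ln 0.244|/√(π²+ln²0.244) = 0.410.
t_p = π/ω_d ⇒ ω_d = 0.973 rad/s; then ω_n = ω_d/√(1−ζ²) = 1.07 rad/s.
t_s ≈ 4/(ζω_n) = 4/(0.410·1.07) = 9.16 s.

t_s ≈ 9.16 s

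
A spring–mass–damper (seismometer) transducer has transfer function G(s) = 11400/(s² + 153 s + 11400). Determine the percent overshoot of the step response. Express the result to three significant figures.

Matching coefficients with s² + 2ζω_n s + ω_n² gives ω_n² = 11400 ⇒ ω_n = 107 rad/s, and ζ = 153/(2ω_n) = 0.716.
%OS = 100 e^{−πζ/√(1−ζ²)} with ζ = 0.716 gives 3.97%.

%OS ≈ 3.97%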